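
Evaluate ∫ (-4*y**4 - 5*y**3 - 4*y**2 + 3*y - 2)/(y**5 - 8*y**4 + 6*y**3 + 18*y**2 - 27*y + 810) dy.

Factor the denominator: (y - 6)*(y - 5)*(y + 3)*(y**2 + 9).
Partial-fraction decomposition: (358*y - 4347)/(2295*(y**2 + 9)) - 59/(324*(y + 3)) + 803/(68*(y - 5)) - 6392/(405*(y - 6)).
Integrate each term; A/(y−a) gives A·log|y−a|; the (By+D)/(y²+p²) term gives a log and an atan.

-6392*log(y - 6)/405 + 803*log(y - 5)/68 - 59*log(y + 3)/324 + 179*log(y**2 + 9)/2295 - 161*atan(y/3)/255 + C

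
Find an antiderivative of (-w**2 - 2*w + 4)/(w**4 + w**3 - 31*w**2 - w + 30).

Factor the denominator: (w - 5)*(w - 1)*(w + 1)*(w + 6).
Partial-fraction decomposition: 4/(77*(w + 6)) + 1/(12*(w + 1)) - 1/(56*(w - 1)) - 31/(264*(w - 5)).
Integrate each term: A/(w−a) contributes A·log|w−a|.

-31*log(w - 5)/264 - log(w - 1)/56 + log(w + 1)/12 + 4*log(w + 6)/77 + C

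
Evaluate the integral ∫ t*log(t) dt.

t**2*log(t)/2 - t**2/4 + C

Use integration by parts with u = log(t), dv = t dt.
Then du = 1/t dt and v = t**2/2.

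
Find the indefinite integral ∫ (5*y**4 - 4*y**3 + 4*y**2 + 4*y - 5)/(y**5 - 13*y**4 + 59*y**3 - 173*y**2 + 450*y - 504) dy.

Factor the denominator: (y - 7)*(y - 4)*(y - 2)*(y**2 + 9).
Partial-fraction decomposition: -2*(3121*y - 9241)/(9425*(y**2 + 9)) + 67/(130*(y - 2)) - 1099/(150*(y - 4)) + 5426/(435*(y - 7)).
Integrate each term; A/(y−a) gives A·log|y−a|; the (By+D)/(y²+p²) term gives a log and an atan.

5426*log(y - 7)/435 - 1099*log(y - 4)/150 + 67*log(y - 2)/130 - 3121*log(y**2 + 9)/9425 + 18482*atan(y/3)/28275 + C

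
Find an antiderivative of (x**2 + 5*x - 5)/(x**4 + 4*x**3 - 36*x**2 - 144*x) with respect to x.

Factor the denominator: x*(x - 6)*(x + 4)*(x + 6).
Partial-fraction decomposition: -1/(144*(x + 6)) - 9/(80*(x + 4)) + 61/(720*(x - 6)) + 5/(144*x).
Integrate each term: A/(x−a) contributes A·log|x−a|.

5*log(x)/144 + 61*log(x - 6)/720 - 9*log(x + 4)/80 - log(x + 6)/144 + C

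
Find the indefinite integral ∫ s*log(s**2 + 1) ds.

Let u = s**2 + 1, so du = (2*s) ds.
The integral becomes (1/2)·∫ log(u) du; integrate by parts with u′=log(u), dv′=du.

s**2*log(s**2 + 1)/2 - s**2/2 + log(s**2 + 1)/2 + C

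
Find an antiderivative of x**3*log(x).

Use integration by parts with u = log(x), dv = x**3 dx.
Then du = 1/x dx and v = x**4/4.

x**4*log(x)/4 - x**4/16 + C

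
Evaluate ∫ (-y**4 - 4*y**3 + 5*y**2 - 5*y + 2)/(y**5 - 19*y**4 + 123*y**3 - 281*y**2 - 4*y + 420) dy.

-3561*log(y - 7)/80 + 502*log(y - 6)/7 - 341*log(y - 5)/12 + log(y - 2)/5 + 5*log(y + 1)/336 + C

Factor the denominator: (y - 7)*(y - 6)*(y - 5)*(y - 2)*(y + 1).
Partial-fraction decomposition: 5/(336*(y + 1)) + 1/(5*(y - 2)) - 341/(12*(y - 5)) + 502/(7*(y - 6)) - 3561/(80*(y - 7)).
Integrate each term: A/(y−a) contributes A·log|y−a|.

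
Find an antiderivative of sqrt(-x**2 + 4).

x*sqrt(-x**2 + 4)/2 + 2*asin(x/2) + C

Substitute x = 2·sin(θ), so dx = 2·cos(θ) dθ and the radical becomes sqrt(-x**2 + 4) = 2·cos(θ) by the Pythagorean identity.
Integrate the resulting trig expression in θ, then back-substitute θ = asin(x/2), sin(θ) = x/2, cos(θ) = sqrt(-x**2 + 4)/2 (absorbing any constant into C).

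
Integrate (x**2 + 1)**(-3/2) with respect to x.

x/sqrt(x**2 + 1) + C

Substitute x = tan(θ), so dx = sec(θ)^2 dθ and the radical becomes sqrt(x**2 + 1) = sec(θ) by the Pythagorean identity.
Integrate the resulting trig expression in θ, then back-substitute tan(θ) = x, sec(θ) = sqrt(x**2 + 1) (absorbing any constant into C).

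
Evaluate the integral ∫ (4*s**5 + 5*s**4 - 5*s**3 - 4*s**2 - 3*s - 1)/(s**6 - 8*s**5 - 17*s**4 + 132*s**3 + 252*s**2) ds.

-13*log(s)/1323 + 7730*log(s - 7)/441 - 36341*log(s - 6)/2592 - 19*log(s + 2)/288 + 46*log(s + 3)/81 + 1/(252*s) + C

Factor the denominator: s**2*(s - 7)*(s - 6)*(s + 2)*(s + 3).
Partial-fraction decomposition: 46/(81*(s + 3)) - 19/(288*(s + 2)) - 36341/(2592*(s - 6)) + 7730/(441*(s - 7)) - 13/(1323*s) - 1/(252*s**2).
Integrate each term; A/(s−a) gives A·log|s−a|; A/(s−a)² gives −A/(s−a).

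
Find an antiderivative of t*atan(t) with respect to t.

Use integration by parts with u = arctan(t), dv = t dt.
Then du = 1/(t**2 + 1) dt.

t**2*atan(t)/2 - t/2 + atan(t)/2 + C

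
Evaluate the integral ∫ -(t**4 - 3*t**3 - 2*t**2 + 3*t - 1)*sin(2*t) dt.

Use integration by parts with u = t**4 - 3*t**3 - 2*t**2 + 3*t - 1, dv = -sin(2*t) dt, so v = cos(2*t)/2.
Apply parts 4 times (tabular method): alternate signs, differentiate u down to 0, integrate dv up.

t**4*cos(2*t)/2 - t**3*sin(2*t) - 3*t**3*cos(2*t)/2 + 9*t**2*sin(2*t)/4 - 5*t**2*cos(2*t)/2 + 5*t*sin(2*t)/2 + 15*t*cos(2*t)/4 - 15*sin(2*t)/8 + 3*cos(2*t)/4 + C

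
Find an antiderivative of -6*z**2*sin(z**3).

Let u = z**3, so du = (3*z**2) dz.
Rewriting, the integral becomes -2·∫ sin(u) du = -2·-cos(u).
Substituting back, u = z**3.

2*cos(z**3) + C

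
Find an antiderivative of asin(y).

Use integration by parts with u = arcsin(y), dv = dy.
Then du = 1/sqrt(-y**2 + 1) dy.

y*asin(y) + sqrt(-y**2 + 1) + C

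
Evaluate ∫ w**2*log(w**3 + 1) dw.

w**3*log(w**3 + 1)/3 - w**3/3 + log(w**3 + 1)/3 + C

Let u = w**3 + 1, so du = (3*w**2) dw.
The integral becomes (1/3)·∫ log(u) du; integrate by parts with u′=log(u), dv′=du.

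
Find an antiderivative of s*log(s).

Use integration by parts with u = log(s), dv = s ds.
Then du = 1/s ds and v = s**2/2.

s**2*log(s)/2 - s**2/4 + C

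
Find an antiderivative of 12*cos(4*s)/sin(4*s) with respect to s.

Let u = sin(4*s), so du = (4*cos(4*s)) ds.
Rewriting, the integral becomes 3·∫ 1/u du = 3·log(u).
Substituting back, u = sin(4*s).

3*log(sin(4*s)) + C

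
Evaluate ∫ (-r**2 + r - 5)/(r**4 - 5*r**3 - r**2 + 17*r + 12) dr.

-17*log(r - 4)/25 + 11*log(r - 3)/16 - 3*log(r + 1)/400 + 7/(20*r + 20) + C

Factor the denominator: (r - 4)*(r - 3)*(r + 1)**2.
Partial-fraction decomposition: -3/(400*(r + 1)) - 7/(20*(r + 1)**2) + 11/(16*(r - 3)) - 17/(25*(r - 4)).
Integrate each term; A/(r−a) gives A·log|r−a|; A/(r−a)² gives −A/(r−a).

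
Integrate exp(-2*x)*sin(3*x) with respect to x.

-2*exp(-2*x)*sin(3*x)/13 - 3*exp(-2*x)*cos(3*x)/13 + C

Let I denote the integral. Integrate by parts with u = sin(3*x), dv = exp(-2*x) dx, so v = -exp(-2*x)/2: I = -exp(-2*x)*sin(3*x)/2 + (3/2)·∫ exp(-2*x)*cos(3*x) dx.
Apply parts again with u = cos(3*x), dv = exp(-2*x) dx: ∫ exp(-2*x)*cos(3*x) dx = -exp(-2*x)*cos(3*x)/2 − (3/2)·I. Substituting back brings back I: I = -exp(-2*x)*sin(3*x)/2 - 3*exp(-2*x)*cos(3*x)/4 − (9/4)·I.
Solving for I: (1 + 9/4)·I equals the remaining terms, so I = (4/13)·(-exp(-2*x)*sin(3*x)/2 - 3*exp(-2*x)*cos(3*x)/4).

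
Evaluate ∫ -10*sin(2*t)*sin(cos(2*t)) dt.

-5*cos(cos(2*t)) + C

Let u = cos(2*t), so du = (-2*sin(2*t)) dt.
Rewriting, the integral becomes 5·∫ sin(u) du = 5·-cos(u).
Substituting back, u = cos(2*t).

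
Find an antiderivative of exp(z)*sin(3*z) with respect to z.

exp(z)*sin(3*z)/10 - 3*exp(z)*cos(3*z)/10 + C

Let I denote the integral. Integrate by parts with u = sin(3*z), dv = exp(z) dz, so v = exp(z): I = exp(z)*sin(3*z) − 3·∫ exp(z)*cos(3*z) dz.
Apply parts again with u = cos(3*z), dv = exp(z) dz: ∫ exp(z)*cos(3*z) dz = exp(z)*cos(3*z) + 3·I. Substituting back brings back I: I = exp(z)*sin(3*z) - 3*exp(z)*cos(3*z) − 9·I.
Solving for I: (1 + 9)·I equals the remaining terms, so I = (1/10)·(exp(z)*sin(3*z) - 3*exp(z)*cos(3*z)).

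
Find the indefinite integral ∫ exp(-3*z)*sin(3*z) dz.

-exp(-3*z)*sin(3*z)/6 - exp(-3*z)*cos(3*z)/6 + C

Let I denote the integral. Integrate by parts with u = sin(3*z), dv = exp(-3*z) dz, so v = -exp(-3*z)/3: I = -exp(-3*z)*sin(3*z)/3 + ∫ exp(-3*z)*cos(3*z) dz.
Apply parts again with u = cos(3*z), dv = exp(-3*z) dz: ∫ exp(-3*z)*cos(3*z) dz = -exp(-3*z)*cos(3*z)/3 − I. Substituting back brings back I: I = -exp(-3*z)*sin(3*z)/3 - exp(-3*z)*cos(3*z)/3 − I.
Solving for I: (1 + 1)·I equals the remaining terms, so I = (1/2)·(-exp(-3*z)*sin(3*z)/3 - exp(-3*z)*cos(3*z)/3).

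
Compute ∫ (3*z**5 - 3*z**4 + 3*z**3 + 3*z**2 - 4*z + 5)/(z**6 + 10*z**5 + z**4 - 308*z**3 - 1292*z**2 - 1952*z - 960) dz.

Factor the denominator: (z - 6)*(z + 1)*(z + 2)*(z + 4)**2*(z + 5).
Partial-fraction decomposition: 11525/(132*(z + 5)) - 24941/(300*(z + 4)) + 1321/(20*(z + 4)**2) - 143/(96*(z + 2)) - 1/(84*(z + 1)) + 20177/(61600*(z - 6)).
Integrate each term; A/(z−a) gives A·log|z−a|; A/(z−a)² gives −A/(z−a).

20177*log(z - 6)/61600 - log(z + 1)/84 - 143*log(z + 2)/96 - 24941*log(z + 4)/300 + 11525*log(z + 5)/132 - 1321/(20*z + 80) + C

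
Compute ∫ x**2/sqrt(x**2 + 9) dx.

Substitute x = 3·tan(θ), so dx = 3·sec(θ)^2 dθ and the radical becomes sqrt(x**2 + 9) = 3·sec(θ) by the Pythagorean identity.
Integrate the resulting trig expression in θ, then back-substitute tan(θ) = x/3, sec(θ) = sqrt(x**2 + 9)/3 (absorbing any constant into C).

x*sqrt(x**2 + 9)/2 - 9*log(x + sqrt(x**2 + 9))/2 + C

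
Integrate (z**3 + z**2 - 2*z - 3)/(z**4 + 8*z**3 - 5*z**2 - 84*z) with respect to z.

log(z)/28 + 9*log(z - 3)/70 - 43*log(z + 4)/84 + 283*log(z + 7)/210 + C

Factor the denominator: z*(z - 3)*(z + 4)*(z + 7).
Partial-fraction decomposition: 283/(210*(z + 7)) - 43/(84*(z + 4)) + 9/(70*(z - 3)) + 1/(28*z).
Integrate each term: A/(z−a) contributes A·log|z−a|.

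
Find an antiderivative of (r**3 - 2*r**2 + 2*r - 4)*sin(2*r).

Use integration by parts with u = r**3 - 2*r**2 + 2*r - 4, dv = sin(2*r) dr, so v = -cos(2*r)/2.
Apply parts 3 times (tabular method): alternate signs, differentiate u down to 0, integrate dv up.

-r**3*cos(2*r)/2 + 3*r**2*sin(2*r)/4 + r**2*cos(2*r) - r*sin(2*r) - r*cos(2*r)/4 + sin(2*r)/8 + 3*cos(2*r)/2 + C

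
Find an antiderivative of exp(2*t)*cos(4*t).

Let I denote the integral. Integrate by parts with u = cos(4*t), dv = exp(2*t) dt, so v = exp(2*t)/2: I = exp(2*t)*cos(4*t)/2 + 2·∫ exp(2*t)*sin(4*t) dt.
Apply parts again with u = sin(4*t), dv = exp(2*t) dt: ∫ exp(2*t)*sin(4*t) dt = exp(2*t)*sin(4*t)/2 − 2·I. Substituting back brings back I: I = exp(2*t)*sin(4*t) + exp(2*t)*cos(4*t)/2 − 4·I.
Solving for I: (1 + 4)·I equals the remaining terms, so I = (1/5)·(exp(2*t)*sin(4*t) + exp(2*t)*cos(4*t)/2).

exp(2*t)*sin(4*t)/5 + exp(2*t)*cos(4*t)/10 + C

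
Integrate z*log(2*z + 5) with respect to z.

z**2*log(2*z + 5)/2 - z**2/4 + 5*z/4 - 25*log(2*z + 5)/8 + C

Use integration by parts with u = log(2*z + 5), dv = z dz.
Then du = 2/(2*z + 5) dz and v = z**2/2.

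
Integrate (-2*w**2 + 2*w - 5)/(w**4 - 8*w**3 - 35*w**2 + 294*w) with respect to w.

-5*log(w)/294 - 586*log(w - 7)/8281 + 89*log(w + 6)/1014 + 89/(91*w - 637) + C

Factor the denominator: w*(w - 7)**2*(w + 6).
Partial-fraction decomposition: 89/(1014*(w + 6)) - 586/(8281*(w - 7)) - 89/(91*(w - 7)**2) - 5/(294*w).
Integrate each term; A/(w−a) gives A·log|w−a|; A/(w−a)² gives −A/(w−a).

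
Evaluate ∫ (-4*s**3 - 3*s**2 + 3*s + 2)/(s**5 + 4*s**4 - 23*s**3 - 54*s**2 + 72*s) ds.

Factor the denominator: s*(s - 4)*(s - 1)*(s + 3)*(s + 6).
Partial-fraction decomposition: 37/(63*(s + 6)) - 37/(126*(s + 3)) + 1/(42*(s - 1)) - 29/(84*(s - 4)) + 1/(36*s).
Integrate each term: A/(s−a) contributes A·log|s−a|.

log(s)/36 - 29*log(s - 4)/84 + log(s - 1)/42 - 37*log(s + 3)/126 + 37*log(s + 6)/63 + C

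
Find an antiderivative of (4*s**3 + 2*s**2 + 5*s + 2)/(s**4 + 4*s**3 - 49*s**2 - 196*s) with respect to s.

Factor the denominator: s*(s - 7)*(s + 4)*(s + 7).
Partial-fraction decomposition: 1307/(294*(s + 7)) - 11/(6*(s + 4)) + 137/(98*(s - 7)) - 1/(98*s).
Integrate each term: A/(s−a) contributes A·log|s−a|.

-log(s)/98 + 137*log(s - 7)/98 - 11*log(s + 4)/6 + 1307*log(s + 7)/294 + C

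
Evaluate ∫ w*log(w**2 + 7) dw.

w**2*log(w**2 + 7)/2 - w**2/2 + 7*log(w**2 + 7)/2 + C

Let u = w**2 + 7, so du = (2*w) dw.
The integral becomes (1/2)·∫ log(u) du; integrate by parts with u′=log(u), dv′=du.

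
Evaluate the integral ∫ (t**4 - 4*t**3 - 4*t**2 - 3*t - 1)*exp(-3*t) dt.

(-27*t**4 + 72*t**3 + 180*t**2 + 201*t + 94)*exp(-3*t)/81 + C

Use integration by parts with u = t**4 - 4*t**3 - 4*t**2 - 3*t - 1, dv = exp(-3*t) dt, so v = -exp(-3*t)/3.
Apply parts 4 times (tabular method): alternate signs, differentiate u down to 0, integrate dv up.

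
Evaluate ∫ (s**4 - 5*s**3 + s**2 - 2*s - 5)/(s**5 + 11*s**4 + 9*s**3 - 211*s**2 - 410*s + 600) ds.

Factor the denominator: (s - 4)*(s - 1)*(s + 5)**2*(s + 6).
Partial-fraction decomposition: 2419/(70*(s + 6)) - 16303/(486*(s + 5)) + 640/(27*(s + 5)**2) + 5/(378*(s - 1)) - 61/(2430*(s - 4)).
Integrate each term; A/(s−a) gives A·log|s−a|; A/(s−a)² gives −A/(s−a).

-61*log(s - 4)/2430 + 5*log(s - 1)/378 - 16303*log(s + 5)/486 + 2419*log(s + 6)/70 - 640/(27*s + 135) + C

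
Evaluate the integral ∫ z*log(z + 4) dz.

Use integration by parts with u = log(z + 4), dv = z dz.
Then du = 1/(z + 4) dz and v = z**2/2.

z**2*log(z + 4)/2 - z**2/4 + 2*z - 8*log(z + 4) + C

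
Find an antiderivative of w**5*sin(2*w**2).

-w**4*cos(2*w**2)/4 + w**2*sin(2*w**2)/4 + cos(2*w**2)/8 + C

Let u = w², du = 2w dw; rewrite as (1/2)∫ u^2·sin(2u) du.
Now integrate by parts 2 times.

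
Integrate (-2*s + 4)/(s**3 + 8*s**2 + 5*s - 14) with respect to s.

Factor the denominator: (s - 1)*(s + 2)*(s + 7).
Partial-fraction decomposition: 9/(20*(s + 7)) - 8/(15*(s + 2)) + 1/(12*(s - 1)).
Integrate each term: A/(s−a) contributes A·log|s−a|.

log(s - 1)/12 - 8*log(s + 2)/15 + 9*log(s + 7)/20 + C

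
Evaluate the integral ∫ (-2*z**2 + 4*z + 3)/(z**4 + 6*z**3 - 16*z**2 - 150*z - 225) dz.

Factor the denominator: (z - 5)*(z + 3)**2*(z + 5).
Partial-fraction decomposition: 67/(40*(z + 5)) - 209/(128*(z + 3)) + 27/(16*(z + 3)**2) - 27/(640*(z - 5)).
Integrate each term; A/(z−a) gives A·log|z−a|; A/(z−a)² gives −A/(z−a).

-27*log(z - 5)/640 - 209*log(z + 3)/128 + 67*log(z + 5)/40 - 27/(16*z + 48) + C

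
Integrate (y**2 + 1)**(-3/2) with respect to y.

y/sqrt(y**2 + 1) + C

Substitute y = tan(θ), so dy = sec(θ)^2 dθ and the radical becomes sqrt(y**2 + 1) = sec(θ) by the Pythagorean identity.
Integrate the resulting trig expression in θ, then back-substitute tan(θ) = y, sec(θ) = sqrt(y**2 + 1) (absorbing any constant into C).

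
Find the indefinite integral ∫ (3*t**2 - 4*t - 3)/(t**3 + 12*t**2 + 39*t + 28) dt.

Factor the denominator: (t + 1)*(t + 4)*(t + 7).
Partial-fraction decomposition: 86/(9*(t + 7)) - 61/(9*(t + 4)) + 2/(9*(t + 1)).
Integrate each term: A/(t−a) contributes A·log|t−a|.

2*log(t + 1)/9 - 61*log(t + 4)/9 + 86*log(t + 7)/9 + C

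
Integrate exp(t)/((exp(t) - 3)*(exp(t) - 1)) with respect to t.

Let u = e^t, du = e^t dt.
The integral becomes ∫ du/((u-1)(u-3)); decompose into partial fractions.

log(exp(t) - 3)/2 - log(exp(t) - 1)/2 + C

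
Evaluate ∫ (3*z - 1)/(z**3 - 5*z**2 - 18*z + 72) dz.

17*log(z - 6)/30 - 8*log(z - 3)/21 - 13*log(z + 4)/70 + C

Factor the denominator: (z - 6)*(z - 3)*(z + 4).
Partial-fraction decomposition: -13/(70*(z + 4)) - 8/(21*(z - 3)) + 17/(30*(z - 6)).
Integrate each term: A/(z−a) contributes A·log|z−a|.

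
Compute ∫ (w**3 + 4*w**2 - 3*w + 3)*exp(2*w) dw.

(4*w**3 + 10*w**2 - 22*w + 23)*exp(2*w)/8 + C

Use integration by parts with u = w**3 + 4*w**2 - 3*w + 3, dv = exp(2*w) dw, so v = exp(2*w)/2.
Apply parts 3 times (tabular method): alternate signs, differentiate u down to 0, integrate dv up.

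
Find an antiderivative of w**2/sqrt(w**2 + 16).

Substitute w = 4·tan(θ), so dw = 4·sec(θ)^2 dθ and the radical becomes sqrt(w**2 + 16) = 4·sec(θ) by the Pythagorean identity.
Integrate the resulting trig expression in θ, then back-substitute tan(θ) = w/4, sec(θ) = sqrt(w**2 + 16)/4 (absorbing any constant into C).

w*sqrt(w**2 + 16)/2 - 8*log(w + sqrt(w**2 + 16)) + C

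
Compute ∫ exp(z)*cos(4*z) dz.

Let I denote the integral. Integrate by parts with u = cos(4*z), dv = exp(z) dz, so v = exp(z): I = exp(z)*cos(4*z) + 4·∫ exp(z)*sin(4*z) dz.
Apply parts again with u = sin(4*z), dv = exp(z) dz: ∫ exp(z)*sin(4*z) dz = exp(z)*sin(4*z) − 4·I. Substituting back brings back I: I = 4*exp(z)*sin(4*z) + exp(z)*cos(4*z) − 16·I.
Solving for I: (1 + 16)·I equals the remaining terms, so I = (1/17)·(4*exp(z)*sin(4*z) + exp(z)*cos(4*z)).

4*exp(z)*sin(4*z)/17 + exp(z)*cos(4*z)/17 + C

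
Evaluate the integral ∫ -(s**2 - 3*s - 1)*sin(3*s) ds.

Use integration by parts with u = s**2 - 3*s - 1, dv = -sin(3*s) ds, so v = cos(3*s)/3.
Apply parts 2 times (tabular method): alternate signs, differentiate u down to 0, integrate dv up.

s**2*cos(3*s)/3 - 2*s*sin(3*s)/9 - s*cos(3*s) + sin(3*s)/3 - 11*cos(3*s)/27 + C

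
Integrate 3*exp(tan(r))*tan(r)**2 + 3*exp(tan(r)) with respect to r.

Let u = tan(r), so du = (tan(r)**2 + 1) dr.
Rewriting, the integral becomes 3·∫ e^u du = 3·e^u.
Substituting back, u = tan(r).

3*exp(tan(r)) + C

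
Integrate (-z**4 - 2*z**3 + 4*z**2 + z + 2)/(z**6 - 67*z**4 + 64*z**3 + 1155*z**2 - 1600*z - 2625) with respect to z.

Factor the denominator: (z - 5)**2*(z - 3)*(z + 1)*(z + 5)*(z + 7).
Partial-fraction decomposition: 127/(1440*(z + 7)) - 139/(3200*(z + 5)) - 1/(576*(z + 1)) - 47/(640*(z - 3)) + 73/(2400*(z - 5)) - 8/(15*(z - 5)**2).
Integrate each term; A/(z−a) gives A·log|z−a|; A/(z−a)² gives −A/(z−a).

73*log(z - 5)/2400 - 47*log(z - 3)/640 - log(z + 1)/576 - 139*log(z + 5)/3200 + 127*log(z + 7)/1440 + 8/(15*z - 75) + C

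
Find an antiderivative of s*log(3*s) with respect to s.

Use integration by parts with u = log(3*s), dv = s ds.
Then du = 1/s ds and v = s**2/2.

s**2*(log(s) + log(3))/2 - s**2/4 + C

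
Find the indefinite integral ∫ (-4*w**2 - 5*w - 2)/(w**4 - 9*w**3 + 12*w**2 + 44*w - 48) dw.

-11*log(w - 6)/5 + 43*log(w - 4)/18 - 11*log(w - 1)/45 + log(w + 2)/18 + C

Factor the denominator: (w - 6)*(w - 4)*(w - 1)*(w + 2).
Partial-fraction decomposition: 1/(18*(w + 2)) - 11/(45*(w - 1)) + 43/(18*(w - 4)) - 11/(5*(w - 6)).
Integrate each term: A/(w−a) contributes A·log|w−a|.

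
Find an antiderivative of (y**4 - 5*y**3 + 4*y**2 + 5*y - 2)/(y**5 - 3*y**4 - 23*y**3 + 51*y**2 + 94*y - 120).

41*log(y - 5)/168 + log(y - 3)/28 + log(y - 1)/40 - 2*log(y + 2)/7 + 103*log(y + 4)/105 + C

Factor the denominator: (y - 5)*(y - 3)*(y - 1)*(y + 2)*(y + 4).
Partial-fraction decomposition: 103/(105*(y + 4)) - 2/(7*(y + 2)) + 1/(40*(y - 1)) + 1/(28*(y - 3)) + 41/(168*(y - 5)).
Integrate each term: A/(y−a) contributes A·log|y−a|.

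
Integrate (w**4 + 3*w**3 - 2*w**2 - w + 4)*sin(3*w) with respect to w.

-w**4*cos(3*w)/3 + 4*w**3*sin(3*w)/9 - w**3*cos(3*w) + w**2*sin(3*w) + 10*w**2*cos(3*w)/9 - 20*w*sin(3*w)/27 + w*cos(3*w) - sin(3*w)/3 - 128*cos(3*w)/81 + C

Use integration by parts with u = w**4 + 3*w**3 - 2*w**2 - w + 4, dv = sin(3*w) dw, so v = -cos(3*w)/3.
Apply parts 4 times (tabular method): alternate signs, differentiate u down to 0, integrate dv up.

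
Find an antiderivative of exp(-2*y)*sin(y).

Let I denote the integral. Integrate by parts with u = sin(y), dv = exp(-2*y) dy, so v = -exp(-2*y)/2: I = -exp(-2*y)*sin(y)/2 + (1/2)·∫ exp(-2*y)*cos(y) dy.
Apply parts again with u = cos(y), dv = exp(-2*y) dy: ∫ exp(-2*y)*cos(y) dy = -exp(-2*y)*cos(y)/2 − (1/2)·I. Substituting back brings back I: I = -exp(-2*y)*sin(y)/2 - exp(-2*y)*cos(y)/4 − (1/4)·I.
Solving for I: (1 + 1/4)·I equals the remaining terms, so I = (4/5)·(-exp(-2*y)*sin(y)/2 - exp(-2*y)*cos(y)/4).

-2*exp(-2*y)*sin(y)/5 - exp(-2*y)*cos(y)/5 + C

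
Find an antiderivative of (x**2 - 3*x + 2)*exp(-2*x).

Use integration by parts with u = x**2 - 3*x + 2, dv = exp(-2*x) dx, so v = -exp(-2*x)/2.
Apply parts 2 times (tabular method): alternate signs, differentiate u down to 0, integrate dv up.

(-x**2 + 2*x - 1)*exp(-2*x)/2 + C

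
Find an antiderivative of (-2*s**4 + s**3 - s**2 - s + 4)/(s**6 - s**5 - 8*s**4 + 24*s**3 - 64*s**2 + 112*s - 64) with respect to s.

Factor the denominator: (s - 2)**2*(s - 1)*(s + 4)*(s**2 + 4).
Partial-fraction decomposition: (33*s - 112)/(400*(s**2 + 4)) + 73/(450*(s + 4)) + 1/(25*(s - 1)) - 41/(144*(s - 2)) - 13/(24*(s - 2)**2).
Integrate each term; A/(s−a) gives A·log|s−a|; the (Bs+D)/(s²+p²) term gives a log and an atan.

-41*log(s - 2)/144 + log(s - 1)/25 + 73*log(s + 4)/450 + 33*log(s**2 + 4)/800 - 7*atan(s/2)/50 + 13/(24*s - 48) + C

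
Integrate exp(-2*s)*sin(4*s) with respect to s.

-exp(-2*s)*sin(4*s)/10 - exp(-2*s)*cos(4*s)/5 + C

Let I denote the integral. Integrate by parts with u = sin(4*s), dv = exp(-2*s) ds, so v = -exp(-2*s)/2: I = -exp(-2*s)*sin(4*s)/2 + 2·∫ exp(-2*s)*cos(4*s) ds.
Apply parts again with u = cos(4*s), dv = exp(-2*s) ds: ∫ exp(-2*s)*cos(4*s) ds = -exp(-2*s)*cos(4*s)/2 − 2·I. Substituting back brings back I: I = -exp(-2*s)*sin(4*s)/2 - exp(-2*s)*cos(4*s) − 4·I.
Solving for I: (1 + 4)·I equals the remaining terms, so I = (1/5)·(-exp(-2*s)*sin(4*s)/2 - exp(-2*s)*cos(4*s)).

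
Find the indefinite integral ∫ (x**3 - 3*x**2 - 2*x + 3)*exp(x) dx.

(x**3 - 6*x**2 + 10*x - 7)*exp(x) + C

Use integration by parts with u = x**3 - 3*x**2 - 2*x + 3, dv = exp(x) dx, so v = exp(x).
Apply parts 3 times (tabular method): alternate signs, differentiate u down to 0, integrate dv up.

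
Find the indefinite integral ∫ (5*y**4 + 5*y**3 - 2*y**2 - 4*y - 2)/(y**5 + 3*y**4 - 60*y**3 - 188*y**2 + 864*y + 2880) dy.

Factor the denominator: (y - 6)*(y - 5)*(y + 4)**2*(y + 6).
Partial-fraction decomposition: 2675/(264*(y + 6)) - 9751/(1350*(y + 4)) + 157/(30*(y + 4)**2) - 1226/(297*(y - 5)) + 3731/(600*(y - 6)).
Integrate each term; A/(y−a) gives A·log|y−a|; A/(y−a)² gives −A/(y−a).

3731*log(y - 6)/600 - 1226*log(y - 5)/297 - 9751*log(y + 4)/1350 + 2675*log(y + 6)/264 - 157/(30*y + 120) + C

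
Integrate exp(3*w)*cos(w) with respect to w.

exp(3*w)*sin(w)/10 + 3*exp(3*w)*cos(w)/10 + C

Let I denote the integral. Integrate by parts with u = cos(w), dv = exp(3*w) dw, so v = exp(3*w)/3: I = exp(3*w)*cos(w)/3 + (1/3)·∫ exp(3*w)*sin(w) dw.
Apply parts again with u = sin(w), dv = exp(3*w) dw: ∫ exp(3*w)*sin(w) dw = exp(3*w)*sin(w)/3 − (1/3)·I. Substituting back brings back I: I = exp(3*w)*sin(w)/9 + exp(3*w)*cos(w)/3 − (1/9)·I.
Solving for I: (1 + 1/9)·I equals the remaining terms, so I = (9/10)·(exp(3*w)*sin(w)/9 + exp(3*w)*cos(w)/3).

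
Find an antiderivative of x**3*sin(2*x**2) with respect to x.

-x**2*cos(2*x**2)/4 + sin(2*x**2)/8 + C

Let u = x², du = 2x dx; rewrite as (1/2)∫ u^1·sin(2u) du.
Now integrate by parts 1 time.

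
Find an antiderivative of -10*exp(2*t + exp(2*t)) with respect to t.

Let u = exp(2*t), so du = (2*exp(2*t)) dt.
Rewriting, the integral becomes -5·∫ e^u du = -5·e^u.
Substituting back, u = exp(2*t).

-5*exp(exp(2*t)) + C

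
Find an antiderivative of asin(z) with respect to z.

z*asin(z) + sqrt(-z**2 + 1) + C

Use integration by parts with u = arcsin(z), dv = dz.
Then du = 1/sqrt(-z**2 + 1) dz.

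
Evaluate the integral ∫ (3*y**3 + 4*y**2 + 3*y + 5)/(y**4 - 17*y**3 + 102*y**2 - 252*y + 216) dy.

Factor the denominator: (y - 6)**2*(y - 3)*(y - 2).
Partial-fraction decomposition: -51/(16*(y - 2)) + 131/(9*(y - 3)) - 1205/(144*(y - 6)) + 815/(12*(y - 6)**2).
Integrate each term; A/(y−a) gives A·log|y−a|; A/(y−a)² gives −A/(y−a).

-1205*log(y - 6)/144 + 131*log(y - 3)/9 - 51*log(y - 2)/16 - 815/(12*y - 72) + C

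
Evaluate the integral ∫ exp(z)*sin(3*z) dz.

exp(z)*sin(3*z)/10 - 3*exp(z)*cos(3*z)/10 + C

Let I denote the integral. Integrate by parts with u = sin(3*z), dv = exp(z) dz, so v = exp(z): I = exp(z)*sin(3*z) − 3·∫ exp(z)*cos(3*z) dz.
Apply parts again with u = cos(3*z), dv = exp(z) dz: ∫ exp(z)*cos(3*z) dz = exp(z)*cos(3*z) + 3·I. Substituting back brings back I: I = exp(z)*sin(3*z) - 3*exp(z)*cos(3*z) − 9·I.
Solving for I: (1 + 9)·I equals the remaining terms, so I = (1/10)·(exp(z)*sin(3*z) - 3*exp(z)*cos(3*z)).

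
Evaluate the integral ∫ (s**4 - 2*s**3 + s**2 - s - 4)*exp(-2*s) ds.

(-s**4 - s**2 + 4)*exp(-2*s)/2 + C

Use integration by parts with u = s**4 - 2*s**3 + s**2 - s - 4, dv = exp(-2*s) ds, so v = -exp(-2*s)/2.
Apply parts 4 times (tabular method): alternate signs, differentiate u down to 0, integrate dv up.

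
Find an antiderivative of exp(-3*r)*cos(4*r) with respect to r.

4*exp(-3*r)*sin(4*r)/25 - 3*exp(-3*r)*cos(4*r)/25 + C

Let I denote the integral. Integrate by parts with u = cos(4*r), dv = exp(-3*r) dr, so v = -exp(-3*r)/3: I = -exp(-3*r)*cos(4*r)/3 − (4/3)·∫ exp(-3*r)*sin(4*r) dr.
Apply parts again with u = sin(4*r), dv = exp(-3*r) dr: ∫ exp(-3*r)*sin(4*r) dr = -exp(-3*r)*sin(4*r)/3 + (4/3)·I. Substituting back brings back I: I = 4*exp(-3*r)*sin(4*r)/9 - exp(-3*r)*cos(4*r)/3 − (16/9)·I.
Solving for I: (1 + 16/9)·I equals the remaining terms, so I = (9/25)·(4*exp(-3*r)*sin(4*r)/9 - exp(-3*r)*cos(4*r)/3).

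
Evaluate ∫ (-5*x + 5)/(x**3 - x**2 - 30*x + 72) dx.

-3*log(x - 4)/2 + 10*log(x - 3)/9 + 7*log(x + 6)/18 + C

Factor the denominator: (x - 4)*(x - 3)*(x + 6).
Partial-fraction decomposition: 7/(18*(x + 6)) + 10/(9*(x - 3)) - 3/(2*(x - 4)).
Integrate each term: A/(x−a) contributes A·log|x−a|.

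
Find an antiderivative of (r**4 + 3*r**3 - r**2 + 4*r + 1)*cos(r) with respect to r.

r**4*sin(r) + 3*r**3*sin(r) + 4*r**3*cos(r) - 13*r**2*sin(r) + 9*r**2*cos(r) - 14*r*sin(r) - 26*r*cos(r) + 27*sin(r) - 14*cos(r) + C

Use integration by parts with u = r**4 + 3*r**3 - r**2 + 4*r + 1, dv = cos(r) dr, so v = sin(r).
Apply parts 4 times (tabular method): alternate signs, differentiate u down to 0, integrate dv up.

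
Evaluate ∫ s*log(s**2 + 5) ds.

Let u = s**2 + 5, so du = (2*s) ds.
The integral becomes (1/2)·∫ log(u) du; integrate by parts with u′=log(u), dv′=du.

s**2*log(s**2 + 5)/2 - s**2/2 + 5*log(s**2 + 5)/2 + C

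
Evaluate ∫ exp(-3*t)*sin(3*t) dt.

-exp(-3*t)*sin(3*t)/6 - exp(-3*t)*cos(3*t)/6 + C

Let I denote the integral. Integrate by parts with u = sin(3*t), dv = exp(-3*t) dt, so v = -exp(-3*t)/3: I = -exp(-3*t)*sin(3*t)/3 + ∫ exp(-3*t)*cos(3*t) dt.
Apply parts again with u = cos(3*t), dv = exp(-3*t) dt: ∫ exp(-3*t)*cos(3*t) dt = -exp(-3*t)*cos(3*t)/3 − I. Substituting back brings back I: I = -exp(-3*t)*sin(3*t)/3 - exp(-3*t)*cos(3*t)/3 − I.
Solving for I: (1 + 1)·I equals the remaining terms, so I = (1/2)·(-exp(-3*t)*sin(3*t)/3 - exp(-3*t)*cos(3*t)/3).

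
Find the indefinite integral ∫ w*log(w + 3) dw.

w**2*log(w + 3)/2 - w**2/4 + 3*w/2 - 9*log(w + 3)/2 + C

Use integration by parts with u = log(w + 3), dv = w dw.
Then du = 1/(w + 3) dw and v = w**2/2.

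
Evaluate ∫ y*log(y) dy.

Use integration by parts with u = log(y), dv = y dy.
Then du = 1/y dy and v = y**2/2.

y**2*log(y)/2 - y**2/4 + C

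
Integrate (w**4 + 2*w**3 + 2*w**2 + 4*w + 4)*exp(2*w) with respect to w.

(w**4 + 2*w**2 + 2*w + 3)*exp(2*w)/2 + C

Use integration by parts with u = w**4 + 2*w**3 + 2*w**2 + 4*w + 4, dv = exp(2*w) dw, so v = exp(2*w)/2.
Apply parts 4 times (tabular method): alternate signs, differentiate u down to 0, integrate dv up.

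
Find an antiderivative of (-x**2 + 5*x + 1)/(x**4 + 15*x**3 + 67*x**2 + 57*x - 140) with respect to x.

Factor the denominator: (x - 1)*(x + 4)*(x + 5)*(x + 7).
Partial-fraction decomposition: 83/(48*(x + 7)) - 49/(12*(x + 5)) + 7/(3*(x + 4)) + 1/(48*(x - 1)).
Integrate each term: A/(x−a) contributes A·log|x−a|.

log(x - 1)/48 + 7*log(x + 4)/3 - 49*log(x + 5)/12 + 83*log(x + 7)/48 + C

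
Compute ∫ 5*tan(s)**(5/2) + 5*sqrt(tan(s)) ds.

10*tan(s)**(3/2)/3 + C

Let u = tan(s), so du = (tan(s)**2 + 1) ds.
Rewriting, the integral becomes 5·∫ √u du = 5·(2/3)u^(3/2).
Substituting back, u = tan(s).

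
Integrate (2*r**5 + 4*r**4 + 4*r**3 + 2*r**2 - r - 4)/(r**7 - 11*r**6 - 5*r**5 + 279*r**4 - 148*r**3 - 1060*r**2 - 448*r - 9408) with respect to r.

Factor the denominator: (r - 7)**2*(r - 4)*(r + 3)*(r + 4)*(r**2 + 4).
Partial-fraction decomposition: -(2709*r + 10112)/(730340*(r**2 + 4)) - 39/(605*(r + 4)) + 253/(9100*(r + 3)) + 419/(1260*(r - 4)) - 89374783/(305900100*(r - 7)) + 44677/(17490*(r - 7)**2).
Integrate each term; A/(r−a) gives A·log|r−a|; the (Br+D)/(r²+p²) term gives a log and an atan.

-89374783*log(r - 7)/305900100 + 419*log(r - 4)/1260 + 253*log(r + 3)/9100 - 39*log(r + 4)/605 - 2709*log(r**2 + 4)/1460680 - 1264*atan(r/2)/182585 - 44677/(17490*r - 122430) + C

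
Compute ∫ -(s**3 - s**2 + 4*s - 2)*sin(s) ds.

Use integration by parts with u = s**3 - s**2 + 4*s - 2, dv = -sin(s) ds, so v = cos(s).
Apply parts 3 times (tabular method): alternate signs, differentiate u down to 0, integrate dv up.

s**3*cos(s) - 3*s**2*sin(s) - s**2*cos(s) + 2*s*sin(s) - 2*s*cos(s) + 2*sin(s) + C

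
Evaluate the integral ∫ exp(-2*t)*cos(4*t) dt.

exp(-2*t)*sin(4*t)/5 - exp(-2*t)*cos(4*t)/10 + C

Let I denote the integral. Integrate by parts with u = cos(4*t), dv = exp(-2*t) dt, so v = -exp(-2*t)/2: I = -exp(-2*t)*cos(4*t)/2 − 2·∫ exp(-2*t)*sin(4*t) dt.
Apply parts again with u = sin(4*t), dv = exp(-2*t) dt: ∫ exp(-2*t)*sin(4*t) dt = -exp(-2*t)*sin(4*t)/2 + 2·I. Substituting back brings back I: I = exp(-2*t)*sin(4*t) - exp(-2*t)*cos(4*t)/2 − 4·I.
Solving for I: (1 + 4)·I equals the remaining terms, so I = (1/5)·(exp(-2*t)*sin(4*t) - exp(-2*t)*cos(4*t)/2).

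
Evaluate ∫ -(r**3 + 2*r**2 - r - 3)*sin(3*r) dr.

r**3*cos(3*r)/3 - r**2*sin(3*r)/3 + 2*r**2*cos(3*r)/3 - 4*r*sin(3*r)/9 - 5*r*cos(3*r)/9 + 5*sin(3*r)/27 - 31*cos(3*r)/27 + C

Use integration by parts with u = r**3 + 2*r**2 - r - 3, dv = -sin(3*r) dr, so v = cos(3*r)/3.
Apply parts 3 times (tabular method): alternate signs, differentiate u down to 0, integrate dv up.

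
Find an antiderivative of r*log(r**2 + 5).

Let u = r**2 + 5, so du = (2*r) dr.
The integral becomes (1/2)·∫ log(u) du; integrate by parts with u′=log(u), dv′=du.

r**2*log(r**2 + 5)/2 - r**2/2 + 5*log(r**2 + 5)/2 + C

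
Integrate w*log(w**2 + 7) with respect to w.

Let u = w**2 + 7, so du = (2*w) dw.
The integral becomes (1/2)·∫ log(u) du; integrate by parts with u′=log(u), dv′=du.

w**2*log(w**2 + 7)/2 - w**2/2 + 7*log(w**2 + 7)/2 + C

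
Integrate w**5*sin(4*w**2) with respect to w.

-w**4*cos(4*w**2)/8 + w**2*sin(4*w**2)/16 + cos(4*w**2)/64 + C

Let u = w², du = 2w dw; rewrite as (1/2)∫ u^2·sin(4u) du.
Now integrate by parts 2 times.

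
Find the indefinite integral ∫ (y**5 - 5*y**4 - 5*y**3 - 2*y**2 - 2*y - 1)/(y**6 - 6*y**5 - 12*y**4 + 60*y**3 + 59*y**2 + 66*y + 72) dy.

Factor the denominator: (y - 6)*(y - 4)*(y + 1)*(y + 3)*(y**2 + 1).
Partial-fraction decomposition: 2*(79*y - 7)/(3145*(y**2 + 1)) + 263/(630*(y + 3)) - 1/(70*(y + 1)) + 617/(1190*(y - 4)) + 131/(4662*(y - 6)).
Integrate each term; A/(y−a) gives A·log|y−a|; the (By+D)/(y²+p²) term gives a log and an atan.

131*log(y - 6)/4662 + 617*log(y - 4)/1190 - log(y + 1)/70 + 263*log(y + 3)/630 + 79*log(y**2 + 1)/3145 - 14*atan(y)/3145 + C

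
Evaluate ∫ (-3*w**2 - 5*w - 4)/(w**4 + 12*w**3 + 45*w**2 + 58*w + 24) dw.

Factor the denominator: (w + 1)**2*(w + 4)*(w + 6).
Partial-fraction decomposition: 41/(25*(w + 6)) - 16/(9*(w + 4)) + 31/(225*(w + 1)) - 2/(15*(w + 1)**2).
Integrate each term; A/(w−a) gives A·log|w−a|; A/(w−a)² gives −A/(w−a).

31*log(w + 1)/225 - 16*log(w + 4)/9 + 41*log(w + 6)/25 + 2/(15*w + 15) + C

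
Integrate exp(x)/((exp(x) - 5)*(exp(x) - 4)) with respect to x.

log(exp(x) - 5) - log(exp(x) - 4) + C

Let u = e^x, du = e^x dx.
The integral becomes ∫ du/((u-5)(u-4)); decompose into partial fractions.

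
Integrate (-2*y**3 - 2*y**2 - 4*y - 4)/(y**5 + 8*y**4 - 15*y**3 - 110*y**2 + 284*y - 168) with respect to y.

Factor the denominator: (y - 2)**2*(y - 1)*(y + 6)*(y + 7).
Partial-fraction decomposition: 17/(18*(y + 7)) - 95/(112*(y + 6)) - 3/(14*(y - 1)) + 17/(144*(y - 2)) - 1/(2*(y - 2)**2).
Integrate each term; A/(y−a) gives A·log|y−a|; A/(y−a)² gives −A/(y−a).

17*log(y - 2)/144 - 3*log(y - 1)/14 - 95*log(y + 6)/112 + 17*log(y + 7)/18 + 1/(2*y - 4) + C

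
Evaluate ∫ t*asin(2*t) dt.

Use integration by parts with u = arcsin(2*t), dv = t dt.
Then du = 2/sqrt(-4*t**2 + 1) dt.

t**2*asin(2*t)/2 + t*sqrt(-4*t**2 + 1)/8 - asin(2*t)/16 + C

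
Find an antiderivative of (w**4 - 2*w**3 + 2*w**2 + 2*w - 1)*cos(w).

w**4*sin(w) - 2*w**3*sin(w) + 4*w**3*cos(w) - 10*w**2*sin(w) - 6*w**2*cos(w) + 14*w*sin(w) - 20*w*cos(w) + 19*sin(w) + 14*cos(w) + C

Use integration by parts with u = w**4 - 2*w**3 + 2*w**2 + 2*w - 1, dv = cos(w) dw, so v = sin(w).
Apply parts 4 times (tabular method): alternate signs, differentiate u down to 0, integrate dv up.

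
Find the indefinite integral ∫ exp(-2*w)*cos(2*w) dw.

Let I denote the integral. Integrate by parts with u = cos(2*w), dv = exp(-2*w) dw, so v = -exp(-2*w)/2: I = -exp(-2*w)*cos(2*w)/2 − ∫ exp(-2*w)*sin(2*w) dw.
Apply parts again with u = sin(2*w), dv = exp(-2*w) dw: ∫ exp(-2*w)*sin(2*w) dw = -exp(-2*w)*sin(2*w)/2 + I. Substituting back brings back I: I = exp(-2*w)*sin(2*w)/2 - exp(-2*w)*cos(2*w)/2 − I.
Solving for I: (1 + 1)·I equals the remaining terms, so I = (1/2)·(exp(-2*w)*sin(2*w)/2 - exp(-2*w)*cos(2*w)/2).

exp(-2*w)*sin(2*w)/4 - exp(-2*w)*cos(2*w)/4 + C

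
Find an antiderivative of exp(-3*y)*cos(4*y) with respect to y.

Let I denote the integral. Integrate by parts with u = cos(4*y), dv = exp(-3*y) dy, so v = -exp(-3*y)/3: I = -exp(-3*y)*cos(4*y)/3 − (4/3)·∫ exp(-3*y)*sin(4*y) dy.
Apply parts again with u = sin(4*y), dv = exp(-3*y) dy: ∫ exp(-3*y)*sin(4*y) dy = -exp(-3*y)*sin(4*y)/3 + (4/3)·I. Substituting back brings back I: I = 4*exp(-3*y)*sin(4*y)/9 - exp(-3*y)*cos(4*y)/3 − (16/9)·I.
Solving for I: (1 + 16/9)·I equals the remaining terms, so I = (9/25)·(4*exp(-3*y)*sin(4*y)/9 - exp(-3*y)*cos(4*y)/3).

4*exp(-3*y)*sin(4*y)/25 - 3*exp(-3*y)*cos(4*y)/25 + C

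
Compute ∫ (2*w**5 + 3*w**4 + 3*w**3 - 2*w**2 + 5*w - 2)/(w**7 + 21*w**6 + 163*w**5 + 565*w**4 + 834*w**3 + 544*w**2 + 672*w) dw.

Factor the denominator: w*(w + 4)**2*(w + 6)*(w + 7)*(w**2 + 1).
Partial-fraction decomposition: -(145*w - 19)/(21386*(w**2 + 1)) - 1103/(126*(w + 7)) + 1552/(111*(w + 6)) - 217163/(41616*(w + 4)) + 763/(204*(w + 4)**2) - 1/(336*w).
Integrate each term; A/(w−a) gives A·log|w−a|; the (Bw+D)/(w²+p²) term gives a log and an atan.

-log(w)/336 - 217163*log(w + 4)/41616 + 1552*log(w + 6)/111 - 1103*log(w + 7)/126 - 145*log(w**2 + 1)/42772 + 19*atan(w)/21386 - 763/(204*w + 816) + C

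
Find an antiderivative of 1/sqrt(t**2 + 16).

Substitute t = 4·tan(θ), so dt = 4·sec(θ)^2 dθ and the radical becomes sqrt(t**2 + 16) = 4·sec(θ) by the Pythagorean identity.
Integrate the resulting trig expression in θ, then back-substitute tan(θ) = t/4, sec(θ) = sqrt(t**2 + 16)/4 (absorbing any constant into C).

log(t + sqrt(t**2 + 16)) + C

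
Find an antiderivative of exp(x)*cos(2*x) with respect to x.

Let I denote the integral. Integrate by parts with u = cos(2*x), dv = exp(x) dx, so v = exp(x): I = exp(x)*cos(2*x) + 2·∫ exp(x)*sin(2*x) dx.
Apply parts again with u = sin(2*x), dv = exp(x) dx: ∫ exp(x)*sin(2*x) dx = exp(x)*sin(2*x) − 2·I. Substituting back brings back I: I = 2*exp(x)*sin(2*x) + exp(x)*cos(2*x) − 4·I.
Solving for I: (1 + 4)·I equals the remaining terms, so I = (1/5)·(2*exp(x)*sin(2*x) + exp(x)*cos(2*x)).

2*exp(x)*sin(2*x)/5 + exp(x)*cos(2*x)/5 + C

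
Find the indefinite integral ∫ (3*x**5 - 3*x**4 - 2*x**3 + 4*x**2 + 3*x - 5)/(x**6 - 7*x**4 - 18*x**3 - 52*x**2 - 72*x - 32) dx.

749*log(x - 4)/1000 - 96*log(x + 1)/125 + 41*log(x + 2)/16 + 913*log(x**2 + 4)/4000 - 1959*atan(x/2)/2000 - 8/(25*x + 25) + C

Factor the denominator: (x - 4)*(x + 1)**2*(x + 2)*(x**2 + 4).
Partial-fraction decomposition: (913*x - 3918)/(2000*(x**2 + 4)) + 41/(16*(x + 2)) - 96/(125*(x + 1)) + 8/(25*(x + 1)**2) + 749/(1000*(x - 4)).
Integrate each term; A/(x−a) gives A·log|x−a|; the (Bx+D)/(x²+p²) term gives a log and an atan.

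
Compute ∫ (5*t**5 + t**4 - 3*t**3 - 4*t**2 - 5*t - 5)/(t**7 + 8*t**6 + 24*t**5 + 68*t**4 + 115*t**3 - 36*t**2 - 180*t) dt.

log(t)/36 - 11*log(t - 1)/540 + 6167*log(t + 2)/6084 - 173*log(t + 5)/108 + 4417*log(t**2 + 9)/15210 - 679*atan(t/3)/5070 + 131/(234*t + 468) + C

Factor the denominator: t*(t - 1)*(t + 2)**2*(t + 5)*(t**2 + 9).
Partial-fraction decomposition: 7*(1262*t - 873)/(15210*(t**2 + 9)) - 173/(108*(t + 5)) + 6167/(6084*(t + 2)) - 131/(234*(t + 2)**2) - 11/(540*(t - 1)) + 1/(36*t).
Integrate each term; A/(t−a) gives A·log|t−a|; the (Bt+D)/(t²+p²) term gives a log and an atan.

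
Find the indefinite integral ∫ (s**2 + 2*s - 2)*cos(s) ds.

Use integration by parts with u = s**2 + 2*s - 2, dv = cos(s) ds, so v = sin(s).
Apply parts 2 times (tabular method): alternate signs, differentiate u down to 0, integrate dv up.

s**2*sin(s) + 2*s*sin(s) + 2*s*cos(s) - 4*sin(s) + 2*cos(s) + C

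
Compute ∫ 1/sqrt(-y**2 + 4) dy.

asin(y/2) + C

Substitute y = 2·sin(θ), so dy = 2·cos(θ) dθ and the radical becomes sqrt(-y**2 + 4) = 2·cos(θ) by the Pythagorean identity.
Integrate the resulting trig expression in θ, then back-substitute θ = asin(y/2), sin(θ) = y/2, cos(θ) = sqrt(-y**2 + 4)/2 (absorbing any constant into C).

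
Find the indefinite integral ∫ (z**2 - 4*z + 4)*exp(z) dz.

(z**2 - 6*z + 10)*exp(z) + C

Use integration by parts with u = z**2 - 4*z + 4, dv = exp(z) dz, so v = exp(z).
Apply parts 2 times (tabular method): alternate signs, differentiate u down to 0, integrate dv up.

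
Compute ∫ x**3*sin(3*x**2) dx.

-x**2*cos(3*x**2)/6 + sin(3*x**2)/18 + C

Let u = x², du = 2x dx; rewrite as (1/2)∫ u^1·sin(3u) du.
Now integrate by parts 1 time.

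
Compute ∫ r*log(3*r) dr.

Use integration by parts with u = log(3*r), dv = r dr.
Then du = 1/r dr and v = r**2/2.

r**2*(log(r) + log(3))/2 - r**2/4 + C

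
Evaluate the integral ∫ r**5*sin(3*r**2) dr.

-r**4*cos(3*r**2)/6 + r**2*sin(3*r**2)/9 + cos(3*r**2)/27 + C

Let u = r², du = 2r dr; rewrite as (1/2)∫ u^2·sin(3u) du.
Now integrate by parts 2 times.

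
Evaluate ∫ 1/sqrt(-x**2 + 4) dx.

asin(x/2) + C

Substitute x = 2·sin(θ), so dx = 2·cos(θ) dθ and the radical becomes sqrt(-x**2 + 4) = 2·cos(θ) by the Pythagorean identity.
Integrate the resulting trig expression in θ, then back-substitute θ = asin(x/2), sin(θ) = x/2, cos(θ) = sqrt(-x**2 + 4)/2 (absorbing any constant into C).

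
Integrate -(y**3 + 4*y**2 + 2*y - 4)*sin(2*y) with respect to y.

y**3*cos(2*y)/2 - 3*y**2*sin(2*y)/4 + 2*y**2*cos(2*y) - 2*y*sin(2*y) + y*cos(2*y)/4 - sin(2*y)/8 - 3*cos(2*y) + C

Use integration by parts with u = y**3 + 4*y**2 + 2*y - 4, dv = -sin(2*y) dy, so v = cos(2*y)/2.
Apply parts 3 times (tabular method): alternate signs, differentiate u down to 0, integrate dv up.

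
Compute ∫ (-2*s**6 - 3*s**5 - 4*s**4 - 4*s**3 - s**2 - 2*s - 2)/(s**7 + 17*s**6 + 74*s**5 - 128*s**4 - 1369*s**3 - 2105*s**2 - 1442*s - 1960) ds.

Factor the denominator: (s - 4)*(s + 2)*(s + 5)*(s + 7)**2*(s**2 + 1).
Partial-fraction decomposition: -(686*s - 1727)/(1381250*(s**2 + 1)) + 4985861/(756250*(s + 7)) + 96573/(2750*(s + 7)**2) - 1991/(234*(s + 5)) + 11/(375*(s + 2)) - 2095/(18513*(s - 4)).
Integrate each term; A/(s−a) gives A·log|s−a|; the (Bs+D)/(s²+p²) term gives a log and an atan.

-2095*log(s - 4)/18513 + 11*log(s + 2)/375 - 1991*log(s + 5)/234 + 4985861*log(s + 7)/756250 - 343*log(s**2 + 1)/1381250 + 1727*atan(s)/1381250 - 96573/(2750*s + 19250) + C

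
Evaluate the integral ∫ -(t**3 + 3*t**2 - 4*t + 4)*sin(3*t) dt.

Use integration by parts with u = t**3 + 3*t**2 - 4*t + 4, dv = -sin(3*t) dt, so v = cos(3*t)/3.
Apply parts 3 times (tabular method): alternate signs, differentiate u down to 0, integrate dv up.

t**3*cos(3*t)/3 - t**2*sin(3*t)/3 + t**2*cos(3*t) - 2*t*sin(3*t)/3 - 14*t*cos(3*t)/9 + 14*sin(3*t)/27 + 10*cos(3*t)/9 + C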